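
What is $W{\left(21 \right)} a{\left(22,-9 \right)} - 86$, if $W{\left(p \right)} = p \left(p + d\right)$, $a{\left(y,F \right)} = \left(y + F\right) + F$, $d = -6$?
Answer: $1174$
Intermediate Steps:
$a{\left(y,F \right)} = y + 2 F$ ($a{\left(y,F \right)} = \left(F + y\right) + F = y + 2 F$)
$W{\left(p \right)} = p \left(-6 + p\right)$ ($W{\left(p \right)} = p \left(p - 6\right) = p \left(-6 + p\right)$)
$W{\left(21 \right)} a{\left(22,-9 \right)} - 86 = 21 \left(-6 + 21\right) \left(22 + 2 \left(-9\right)\right) - 86 = 21 \cdot 15 \left(22 - 18\right) - 86 = 315 \cdot 4 - 86 = 1260 - 86 = 1174$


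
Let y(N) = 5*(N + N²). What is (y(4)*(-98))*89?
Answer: -872200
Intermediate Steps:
y(N) = 5*N + 5*N²
(y(4)*(-98))*89 = ((5*4*(1 + 4))*(-98))*89 = ((5*4*5)*(-98))*89 = (100*(-98))*89 = -9800*89 = -872200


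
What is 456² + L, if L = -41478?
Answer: 166458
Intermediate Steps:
456² + L = 456² - 41478 = 207936 - 41478 = 166458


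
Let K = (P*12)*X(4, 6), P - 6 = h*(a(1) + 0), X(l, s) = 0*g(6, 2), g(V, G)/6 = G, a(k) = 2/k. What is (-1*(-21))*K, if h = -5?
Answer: 0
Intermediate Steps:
g(V, G) = 6*G
X(l, s) = 0 (X(l, s) = 0*(6*2) = 0*12 = 0)
P = -4 (P = 6 - 5*(2/1 + 0) = 6 - 5*(2*1 + 0) = 6 - 5*(2 + 0) = 6 - 5*2 = 6 - 10 = -4)
K = 0 (K = -4*12*0 = -48*0 = 0)
(-1*(-21))*K = -1*(-21)*0 = 21*0 = 0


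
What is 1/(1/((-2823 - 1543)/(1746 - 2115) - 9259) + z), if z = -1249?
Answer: -3412205/4261844414 ≈ -0.00080064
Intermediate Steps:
1/(1/((-2823 - 1543)/(1746 - 2115) - 9259) + z) = 1/(1/((-2823 - 1543)/(1746 - 2115) - 9259) - 1249) = 1/(1/(-4366/(-369) - 9259) - 1249) = 1/(1/(-4366*(-1/369) - 9259) - 1249) = 1/(1/(4366/369 - 9259) - 1249) = 1/(1/(-3412205/369) - 1249) = 1/(-369/3412205 - 1249) = 1/(-4261844414/3412205) = -3412205/4261844414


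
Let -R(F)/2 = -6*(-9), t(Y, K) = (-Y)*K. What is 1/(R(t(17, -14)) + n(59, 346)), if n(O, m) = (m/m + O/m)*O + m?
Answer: 346/106243 ≈ 0.0032567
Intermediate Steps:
t(Y, K) = -K*Y
n(O, m) = m + O*(1 + O/m) (n(O, m) = (1 + O/m)*O + m = O*(1 + O/m) + m = m + O*(1 + O/m))
R(F) = -108 (R(F) = -(-12)*(-9) = -2*54 = -108)
1/(R(t(17, -14)) + n(59, 346)) = 1/(-108 + (59 + 346 + 59²/346)) = 1/(-108 + (59 + 346 + 3481*(1/346))) = 1/(-108 + (59 + 346 + 3481/346)) = 1/(-108 + 143611/346) = 1/(106243/346) = 346/106243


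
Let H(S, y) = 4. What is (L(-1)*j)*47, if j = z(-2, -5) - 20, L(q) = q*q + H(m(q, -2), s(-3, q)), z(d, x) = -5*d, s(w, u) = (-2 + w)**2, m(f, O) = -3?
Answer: -2350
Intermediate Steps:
L(q) = 4 + q**2 (L(q) = q*q + 4 = q**2 + 4 = 4 + q**2)
j = -10 (j = -5*(-2) - 20 = 10 - 20 = -10)
(L(-1)*j)*47 = ((4 + (-1)**2)*(-10))*47 = ((4 + 1)*(-10))*47 = (5*(-10))*47 = -50*47 = -2350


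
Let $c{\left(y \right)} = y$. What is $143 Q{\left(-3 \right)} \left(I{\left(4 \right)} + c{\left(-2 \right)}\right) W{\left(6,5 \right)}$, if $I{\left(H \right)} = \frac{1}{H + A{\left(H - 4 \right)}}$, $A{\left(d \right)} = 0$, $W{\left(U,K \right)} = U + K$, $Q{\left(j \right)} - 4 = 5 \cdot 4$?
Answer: $-66066$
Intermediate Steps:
$Q{\left(j \right)} = 24$ ($Q{\left(j \right)} = 4 + 5 \cdot 4 = 4 + 20 = 24$)
$W{\left(U,K \right)} = K + U$
$I{\left(H \right)} = \frac{1}{H}$ ($I{\left(H \right)} = \frac{1}{H + 0} = \frac{1}{H}$)
$143 Q{\left(-3 \right)} \left(I{\left(4 \right)} + c{\left(-2 \right)}\right) W{\left(6,5 \right)} = 143 \cdot 24 \left(\frac{1}{4} - 2\right) \left(5 + 6\right) = 143 \cdot 24 \left(\frac{1}{4} - 2\right) 11 = 143 \cdot 24 \left(- \frac{7}{4}\right) 11 = 143 \left(\left(-42\right) 11\right) = 143 \left(-462\right) = -66066$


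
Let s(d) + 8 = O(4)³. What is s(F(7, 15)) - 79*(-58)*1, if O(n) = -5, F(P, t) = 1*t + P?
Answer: 4449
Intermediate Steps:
F(P, t) = P + t (F(P, t) = t + P = P + t)
s(d) = -133 (s(d) = -8 + (-5)³ = -8 - 125 = -133)
s(F(7, 15)) - 79*(-58)*1 = -133 - 79*(-58)*1 = -133 + 4582*1 = -133 + 4582 = 4449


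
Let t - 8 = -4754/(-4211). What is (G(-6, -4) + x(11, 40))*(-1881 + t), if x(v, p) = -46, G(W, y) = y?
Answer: 394122450/4211 ≈ 93594.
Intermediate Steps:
t = 38442/4211 (t = 8 - 4754/(-4211) = 8 - 4754*(-1/4211) = 8 + 4754/4211 = 38442/4211 ≈ 9.1290)
(G(-6, -4) + x(11, 40))*(-1881 + t) = (-4 - 46)*(-1881 + 38442/4211) = -50*(-7882449/4211) = 394122450/4211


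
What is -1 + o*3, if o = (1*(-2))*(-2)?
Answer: 11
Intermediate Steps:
o = 4 (o = -2*(-2) = 4)
-1 + o*3 = -1 + 4*3 = -1 + 12 = 11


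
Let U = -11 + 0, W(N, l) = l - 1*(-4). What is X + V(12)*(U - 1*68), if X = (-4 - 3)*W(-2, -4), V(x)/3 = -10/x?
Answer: 395/2 ≈ 197.50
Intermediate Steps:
W(N, l) = 4 + l (W(N, l) = l + 4 = 4 + l)
U = -11
V(x) = -30/x (V(x) = 3*(-10/x) = -30/x)
X = 0 (X = (-4 - 3)*(4 - 4) = -7*0 = 0)
X + V(12)*(U - 1*68) = 0 + (-30/12)*(-11 - 1*68) = 0 + (-30*1/12)*(-11 - 68) = 0 - 5/2*(-79) = 0 + 395/2 = 395/2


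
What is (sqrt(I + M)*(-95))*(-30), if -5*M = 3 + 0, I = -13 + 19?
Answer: 1710*sqrt(15) ≈ 6622.8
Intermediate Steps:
I = 6
M = -3/5 (M = -(3 + 0)/5 = -1/5*3 = -3/5 ≈ -0.60000)
(sqrt(I + M)*(-95))*(-30) = (sqrt(6 - 3/5)*(-95))*(-30) = (sqrt(27/5)*(-95))*(-30) = ((3*sqrt(15)/5)*(-95))*(-30) = -57*sqrt(15)*(-30) = 1710*sqrt(15)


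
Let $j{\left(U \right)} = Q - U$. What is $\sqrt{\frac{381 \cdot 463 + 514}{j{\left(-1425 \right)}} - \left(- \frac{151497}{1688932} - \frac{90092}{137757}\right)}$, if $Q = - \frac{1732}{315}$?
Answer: $\frac{\sqrt{6923184746379588377943937736057853}}{7430948326044138} \approx 11.197$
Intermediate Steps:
$Q = - \frac{1732}{315}$ ($Q = \left(-1732\right) \frac{1}{315} = - \frac{1732}{315} \approx -5.4984$)
$j{\left(U \right)} = - \frac{1732}{315} - U$
$\sqrt{\frac{381 \cdot 463 + 514}{j{\left(-1425 \right)}} - \left(- \frac{151497}{1688932} - \frac{90092}{137757}\right)} = \sqrt{\frac{381 \cdot 463 + 514}{- \frac{1732}{315} - -1425} - \left(- \frac{151497}{1688932} - \frac{90092}{137757}\right)} = \sqrt{\frac{176403 + 514}{- \frac{1732}{315} + 1425} - - \frac{173029033973}{232662205524}} = \sqrt{\frac{176917}{\frac{447143}{315}} + \left(\frac{90092}{137757} + \frac{151497}{1688932}\right)} = \sqrt{176917 \cdot \frac{315}{447143} + \frac{173029033973}{232662205524}} = \sqrt{\frac{55728855}{447143} + \frac{173029033973}{232662205524}} = \sqrt{\frac{13043367036964984159}{104033276564617932}} = \frac{\sqrt{6923184746379588377943937736057853}}{7430948326044138}$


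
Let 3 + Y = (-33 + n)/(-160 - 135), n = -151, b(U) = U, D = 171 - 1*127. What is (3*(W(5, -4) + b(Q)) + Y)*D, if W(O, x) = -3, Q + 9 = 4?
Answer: -342364/295 ≈ -1160.6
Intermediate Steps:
D = 44 (D = 171 - 127 = 44)
Q = -5 (Q = -9 + 4 = -5)
Y = -701/295 (Y = -3 + (-33 - 151)/(-160 - 135) = -3 - 184/(-295) = -3 - 184*(-1/295) = -3 + 184/295 = -701/295 ≈ -2.3763)
(3*(W(5, -4) + b(Q)) + Y)*D = (3*(-3 - 5) - 701/295)*44 = (3*(-8) - 701/295)*44 = (-24 - 701/295)*44 = -7781/295*44 = -342364/295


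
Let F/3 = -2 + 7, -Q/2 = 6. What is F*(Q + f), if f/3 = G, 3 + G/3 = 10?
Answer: 765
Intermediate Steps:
Q = -12 (Q = -2*6 = -12)
G = 21 (G = -9 + 3*10 = -9 + 30 = 21)
f = 63 (f = 3*21 = 63)
F = 15 (F = 3*(-2 + 7) = 3*5 = 15)
F*(Q + f) = 15*(-12 + 63) = 15*51 = 765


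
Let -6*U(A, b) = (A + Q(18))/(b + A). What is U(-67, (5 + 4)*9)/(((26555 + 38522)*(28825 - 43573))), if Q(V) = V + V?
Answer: -31/80619470064 ≈ -3.8452e-10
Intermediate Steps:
Q(V) = 2*V
U(A, b) = -(36 + A)/(6*(A + b)) (U(A, b) = -(A + 2*18)/(6*(b + A)) = -(A + 36)/(6*(A + b)) = -(36 + A)/(6*(A + b)))
U(-67, (5 + 4)*9)/(((26555 + 38522)*(28825 - 43573))) = ((-6 - ⅙*(-67))/(-67 + (5 + 4)*9))/(((26555 + 38522)*(28825 - 43573))) = ((-6 + 67/6)/(-67 + 9*9))/((65077*(-14748))) = ((31/6)/(-67 + 81))/(-959755596) = ((31/6)/14)*(-1/959755596) = ((1/14)*(31/6))*(-1/959755596) = (31/84)*(-1/959755596) = -31/80619470064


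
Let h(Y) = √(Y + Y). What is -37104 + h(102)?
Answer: -37104 + 2*√51 ≈ -37090.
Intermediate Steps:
h(Y) = √2*√Y (h(Y) = √(2*Y) = √2*√Y)
-37104 + h(102) = -37104 + √2*√102 = -37104 + 2*√51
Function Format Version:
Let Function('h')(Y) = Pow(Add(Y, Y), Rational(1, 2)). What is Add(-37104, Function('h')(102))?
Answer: Add(-37104, Mul(2, Pow(51, Rational(1, 2)))) ≈ -37090.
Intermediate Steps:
Function('h')(Y) = Mul(Pow(2, Rational(1, 2)), Pow(Y, Rational(1, 2))) (Function('h')(Y) = Pow(Mul(2, Y), Rational(1, 2)) = Mul(Pow(2, Rational(1, 2)), Pow(Y, Rational(1, 2))))
Add(-37104, Function('h')(102)) = Add(-37104, Mul(Pow(2, Rational(1, 2)), Pow(102, Rational(1, 2)))) = Add(-37104, Mul(2, Pow(51, Rational(1, 2))))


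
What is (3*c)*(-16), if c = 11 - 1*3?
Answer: -384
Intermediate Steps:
c = 8 (c = 11 - 3 = 8)
(3*c)*(-16) = (3*8)*(-16) = 24*(-16) = -384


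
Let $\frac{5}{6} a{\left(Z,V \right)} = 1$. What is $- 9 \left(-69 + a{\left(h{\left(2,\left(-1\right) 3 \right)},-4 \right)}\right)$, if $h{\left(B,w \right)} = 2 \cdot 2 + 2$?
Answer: $\frac{3051}{5} \approx 610.2$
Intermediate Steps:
$h{\left(B,w \right)} = 6$ ($h{\left(B,w \right)} = 4 + 2 = 6$)
$a{\left(Z,V \right)} = \frac{6}{5}$ ($a{\left(Z,V \right)} = \frac{6}{5} \cdot 1 = \frac{6}{5}$)
$- 9 \left(-69 + a{\left(h{\left(2,\left(-1\right) 3 \right)},-4 \right)}\right) = - 9 \left(-69 + \frac{6}{5}\right) = \left(-9\right) \left(- \frac{339}{5}\right) = \frac{3051}{5}$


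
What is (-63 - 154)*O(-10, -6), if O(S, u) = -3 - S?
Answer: -1519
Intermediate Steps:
(-63 - 154)*O(-10, -6) = (-63 - 154)*(-3 - 1*(-10)) = -217*(-3 + 10) = -217*7 = -1519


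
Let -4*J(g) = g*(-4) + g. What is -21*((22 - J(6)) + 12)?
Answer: -1239/2 ≈ -619.50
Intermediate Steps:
J(g) = 3*g/4 (J(g) = -(g*(-4) + g)/4 = -(-4*g + g)/4 = -(-3)*g/4 = 3*g/4)
-21*((22 - J(6)) + 12) = -21*((22 - 3*6/4) + 12) = -21*((22 - 1*9/2) + 12) = -21*((22 - 9/2) + 12) = -21*(35/2 + 12) = -21*59/2 = -1239/2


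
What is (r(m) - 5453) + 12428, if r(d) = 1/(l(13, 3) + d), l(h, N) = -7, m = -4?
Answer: 76724/11 ≈ 6974.9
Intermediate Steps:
r(d) = 1/(-7 + d)
(r(m) - 5453) + 12428 = (1/(-7 - 4) - 5453) + 12428 = (1/(-11) - 5453) + 12428 = (-1/11 - 5453) + 12428 = -59984/11 + 12428 = 76724/11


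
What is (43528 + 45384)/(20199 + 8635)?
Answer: 44456/14417 ≈ 3.0836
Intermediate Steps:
(43528 + 45384)/(20199 + 8635) = 88912/28834 = 88912*(1/28834) = 44456/14417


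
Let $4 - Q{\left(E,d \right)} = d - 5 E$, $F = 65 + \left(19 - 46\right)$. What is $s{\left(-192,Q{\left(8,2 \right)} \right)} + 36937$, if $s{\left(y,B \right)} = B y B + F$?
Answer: $-301713$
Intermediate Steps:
$F = 38$ ($F = 65 - 27 = 38$)
$Q{\left(E,d \right)} = 4 - d + 5 E$ ($Q{\left(E,d \right)} = 4 - \left(d - 5 E\right) = 4 + \left(- d + 5 E\right) = 4 - d + 5 E$)
$s{\left(y,B \right)} = 38 + y B^{2}$ ($s{\left(y,B \right)} = B y B + 38 = y B^{2} + 38 = 38 + y B^{2}$)
$s{\left(-192,Q{\left(8,2 \right)} \right)} + 36937 = \left(38 - 192 \left(4 - 2 + 5 \cdot 8\right)^{2}\right) + 36937 = \left(38 - 192 \left(4 - 2 + 40\right)^{2}\right) + 36937 = \left(38 - 192 \cdot 42^{2}\right) + 36937 = \left(38 - 338688\right) + 36937 = -338650 + 36937 = -301713$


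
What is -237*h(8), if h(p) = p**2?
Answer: -15168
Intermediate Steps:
-237*h(8) = -237*8**2 = -237*64 = -15168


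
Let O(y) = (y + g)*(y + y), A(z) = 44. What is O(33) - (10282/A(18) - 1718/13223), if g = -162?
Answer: -2544715331/290906 ≈ -8747.5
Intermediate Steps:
O(y) = 2*y*(-162 + y) (O(y) = (y - 162)*(y + y) = (-162 + y)*(2*y) = 2*y*(-162 + y))
O(33) - (10282/A(18) - 1718/13223) = 2*33*(-162 + 33) - (10282/44 - 1718/13223) = 2*33*(-129) - (10282*(1/44) - 1718*1/13223) = -8514 - (5141/22 - 1718/13223) = -8514 - 1*67941647/290906 = -8514 - 67941647/290906 = -2544715331/290906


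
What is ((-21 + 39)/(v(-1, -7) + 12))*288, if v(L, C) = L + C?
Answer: 1296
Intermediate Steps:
v(L, C) = C + L
((-21 + 39)/(v(-1, -7) + 12))*288 = ((-21 + 39)/((-7 - 1) + 12))*288 = (18/(-8 + 12))*288 = (18/4)*288 = (18*(¼))*288 = (9/2)*288 = 1296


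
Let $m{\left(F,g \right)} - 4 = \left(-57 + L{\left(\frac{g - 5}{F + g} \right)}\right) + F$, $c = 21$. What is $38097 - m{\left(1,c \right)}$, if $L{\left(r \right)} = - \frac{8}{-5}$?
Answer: $\frac{190737}{5} \approx 38147.0$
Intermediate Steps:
$L{\left(r \right)} = \frac{8}{5}$ ($L{\left(r \right)} = \left(-8\right) \left(- \frac{1}{5}\right) = \frac{8}{5}$)
$m{\left(F,g \right)} = - \frac{257}{5} + F$ ($m{\left(F,g \right)} = 4 + \left(\left(-57 + \frac{8}{5}\right) + F\right) = 4 + \left(- \frac{277}{5} + F\right) = - \frac{257}{5} + F$)
$38097 - m{\left(1,c \right)} = 38097 - \left(- \frac{257}{5} + 1\right) = 38097 - - \frac{252}{5} = 38097 + \frac{252}{5} = \frac{190737}{5}$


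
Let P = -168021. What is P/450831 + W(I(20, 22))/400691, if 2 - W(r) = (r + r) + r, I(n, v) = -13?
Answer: -22435339480/60214641407 ≈ -0.37259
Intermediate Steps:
W(r) = 2 - 3*r (W(r) = 2 - ((r + r) + r) = 2 - (2*r + r) = 2 - 3*r)
P/450831 + W(I(20, 22))/400691 = -168021/450831 + (2 - 3*(-13))/400691 = -168021*1/450831 + (2 + 39)*(1/400691) = -56007/150277 + 41*(1/400691) = -56007/150277 + 41/400691 = -22435339480/60214641407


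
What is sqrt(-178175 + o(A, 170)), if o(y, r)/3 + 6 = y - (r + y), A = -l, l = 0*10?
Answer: 7*I*sqrt(3647) ≈ 422.73*I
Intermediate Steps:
l = 0
A = 0 (A = -1*0 = 0)
o(y, r) = -18 - 3*r (o(y, r) = -18 + 3*(y - (r + y)) = -18 + 3*(y + (-r - y)) = -18 + 3*(-r) = -18 - 3*r)
sqrt(-178175 + o(A, 170)) = sqrt(-178175 + (-18 - 3*170)) = sqrt(-178175 + (-18 - 510)) = sqrt(-178175 - 528) = sqrt(-178703) = 7*I*sqrt(3647)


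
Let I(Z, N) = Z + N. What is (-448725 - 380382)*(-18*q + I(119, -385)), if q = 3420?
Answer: 51260369382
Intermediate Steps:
I(Z, N) = N + Z
(-448725 - 380382)*(-18*q + I(119, -385)) = (-448725 - 380382)*(-18*3420 + (-385 + 119)) = -829107*(-61560 - 266) = -829107*(-61826) = 51260369382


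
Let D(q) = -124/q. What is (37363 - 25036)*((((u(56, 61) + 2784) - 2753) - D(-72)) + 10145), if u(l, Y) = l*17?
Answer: 822921757/6 ≈ 1.3715e+8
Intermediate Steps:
u(l, Y) = 17*l
(37363 - 25036)*((((u(56, 61) + 2784) - 2753) - D(-72)) + 10145) = (37363 - 25036)*((((17*56 + 2784) - 2753) - (-124)/(-72)) + 10145) = 12327*((((952 + 2784) - 2753) - (-124)*(-1)/72) + 10145) = 12327*(((3736 - 2753) - 1*31/18) + 10145) = 12327*((983 - 31/18) + 10145) = 12327*(17663/18 + 10145) = 12327*(200273/18) = 822921757/6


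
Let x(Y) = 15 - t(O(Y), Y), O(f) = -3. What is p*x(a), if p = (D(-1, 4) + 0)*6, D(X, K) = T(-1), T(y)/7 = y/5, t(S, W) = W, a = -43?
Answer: -2436/5 ≈ -487.20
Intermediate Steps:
T(y) = 7*y/5 (T(y) = 7*(y/5) = 7*y/5)
x(Y) = 15 - Y
D(X, K) = -7/5 (D(X, K) = (7/5)*(-1) = -7/5)
p = -42/5 (p = (-7/5 + 0)*6 = -7/5*6 = -42/5 ≈ -8.4000)
p*x(a) = -42*(15 - 1*(-43))/5 = -42*(15 + 43)/5 = -42/5*58 = -2436/5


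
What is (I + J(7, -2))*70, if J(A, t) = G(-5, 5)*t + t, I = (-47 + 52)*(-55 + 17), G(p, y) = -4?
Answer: -12880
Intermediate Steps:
I = -190 (I = 5*(-38) = -190)
J(A, t) = -3*t (J(A, t) = -4*t + t = -3*t)
(I + J(7, -2))*70 = (-190 - 3*(-2))*70 = (-190 + 6)*70 = -184*70 = -12880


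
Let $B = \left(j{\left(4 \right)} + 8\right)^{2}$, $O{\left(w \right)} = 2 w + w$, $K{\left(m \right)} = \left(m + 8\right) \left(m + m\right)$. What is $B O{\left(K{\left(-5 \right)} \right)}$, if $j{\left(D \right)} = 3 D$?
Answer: $-36000$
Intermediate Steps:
$K{\left(m \right)} = 2 m \left(8 + m\right)$ ($K{\left(m \right)} = \left(8 + m\right) 2 m = 2 m \left(8 + m\right)$)
$O{\left(w \right)} = 3 w$
$B = 400$ ($B = \left(3 \cdot 4 + 8\right)^{2} = \left(12 + 8\right)^{2} = 20^{2} = 400$)
$B O{\left(K{\left(-5 \right)} \right)} = 400 \cdot 3 \cdot 2 \left(-5\right) \left(8 - 5\right) = 400 \cdot 3 \cdot 2 \left(-5\right) 3 = 400 \cdot 3 \left(-30\right) = 400 \left(-90\right) = -36000$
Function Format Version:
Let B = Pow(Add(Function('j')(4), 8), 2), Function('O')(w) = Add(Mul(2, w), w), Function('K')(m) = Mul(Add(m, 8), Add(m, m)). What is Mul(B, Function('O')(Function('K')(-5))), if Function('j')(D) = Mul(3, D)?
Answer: -36000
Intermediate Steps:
Function('K')(m) = Mul(2, m, Add(8, m)) (Function('K')(m) = Mul(Add(8, m), Mul(2, m)) = Mul(2, m, Add(8, m)))
Function('O')(w) = Mul(3, w)
B = 400 (B = Pow(Add(Mul(3, 4), 8), 2) = Pow(Add(12, 8), 2) = Pow(20, 2) = 400)
Mul(B, Function('O')(Function('K')(-5))) = Mul(400, Mul(3, Mul(2, -5, Add(8, -5)))) = Mul(400, Mul(3, Mul(2, -5, 3))) = Mul(400, Mul(3, -30)) = Mul(400, -90) = -36000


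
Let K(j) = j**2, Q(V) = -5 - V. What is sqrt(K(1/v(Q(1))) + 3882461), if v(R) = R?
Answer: sqrt(139768597)/6 ≈ 1970.4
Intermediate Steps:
sqrt(K(1/v(Q(1))) + 3882461) = sqrt((1/(-5 - 1*1))**2 + 3882461) = sqrt((1/(-5 - 1))**2 + 3882461) = sqrt((1/(-6))**2 + 3882461) = sqrt((-1/6)**2 + 3882461) = sqrt(1/36 + 3882461) = sqrt(139768597/36) = sqrt(139768597)/6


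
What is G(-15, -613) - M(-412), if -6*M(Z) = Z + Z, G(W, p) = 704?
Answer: 1700/3 ≈ 566.67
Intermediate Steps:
M(Z) = -Z/3 (M(Z) = -(Z + Z)/6 = -Z/3)
G(-15, -613) - M(-412) = 704 - (-1)*(-412)/3 = 704 - 1*412/3 = 704 - 412/3 = 1700/3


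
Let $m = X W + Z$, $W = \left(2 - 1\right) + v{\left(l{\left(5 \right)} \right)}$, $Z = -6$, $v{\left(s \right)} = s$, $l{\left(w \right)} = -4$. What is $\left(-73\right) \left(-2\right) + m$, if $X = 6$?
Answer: $122$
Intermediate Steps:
$W = -3$ ($W = \left(2 - 1\right) - 4 = 1 - 4 = -3$)
$m = -24$ ($m = 6 \left(-3\right) - 6 = -18 - 6 = -24$)
$\left(-73\right) \left(-2\right) + m = \left(-73\right) \left(-2\right) - 24 = 146 - 24 = 122$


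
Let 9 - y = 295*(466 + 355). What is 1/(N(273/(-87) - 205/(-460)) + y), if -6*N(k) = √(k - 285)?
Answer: -23261480928/5633605020796171 + 12*I*√511964521/5633605020796171 ≈ -4.1291e-6 + 4.8196e-11*I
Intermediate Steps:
N(k) = -√(-285 + k)/6 (N(k) = -√(k - 285)/6 = -√(-285 + k)/6)
y = -242186 (y = 9 - 295*(466 + 355) = 9 - 295*821 = 9 - 1*242195 = 9 - 242195 = -242186)
1/(N(273/(-87) - 205/(-460)) + y) = 1/(-√(-285 + (273/(-87) - 205/(-460)))/6 - 242186) = 1/(-√(-285 + (273*(-1/87) - 205*(-1/460)))/6 - 242186) = 1/(-√(-285 + (-91/29 + 41/92))/6 - 242186) = 1/(-√(-285 - 7183/2668)/6 - 242186) = 1/(-I*√511964521/8004 - 242186) = 1/(-242186 - I*√511964521/8004)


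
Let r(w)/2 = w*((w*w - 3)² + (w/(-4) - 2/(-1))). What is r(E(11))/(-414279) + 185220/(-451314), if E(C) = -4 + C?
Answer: -10011562435/20774434734 ≈ -0.48192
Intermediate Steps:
r(w) = 2*w*(2 + (-3 + w²)² - w/4) (r(w) = 2*(w*((w*w - 3)² + (w/(-4) - 2/(-1)))) = 2*(w*((w² - 3)² + (w*(-¼) - 2*(-1)))) = 2*(w*((-3 + w²)² + (-w/4 + 2))) = 2*(w*((-3 + w²)² + (2 - w/4))) = 2*(w*(2 + (-3 + w²)² - w/4)) = 2*w*(2 + (-3 + w²)² - w/4))
r(E(11))/(-414279) + 185220/(-451314) = ((-4 + 11)*(8 - (-4 + 11) + 4*(-3 + (-4 + 11)²)²)/2)/(-414279) + 185220/(-451314) = ((½)*7*(8 - 1*7 + 4*(-3 + 7²)²))*(-1/414279) + 185220*(-1/451314) = ((½)*7*(8 - 7 + 4*(-3 + 49)²))*(-1/414279) - 10290/25073 = ((½)*7*(8 - 7 + 4*46²))*(-1/414279) - 10290/25073 = ((½)*7*(8 - 7 + 4*2116))*(-1/414279) - 10290/25073 = ((½)*7*(8 - 7 + 8464))*(-1/414279) - 10290/25073 = ((½)*7*8465)*(-1/414279) - 10290/25073 = (59255/2)*(-1/414279) - 10290/25073 = -59255/828558 - 10290/25073 = -10011562435/20774434734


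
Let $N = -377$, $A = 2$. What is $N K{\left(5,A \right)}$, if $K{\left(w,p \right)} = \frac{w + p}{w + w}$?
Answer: $- \frac{2639}{10} \approx -263.9$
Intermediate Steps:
$K{\left(w,p \right)} = \frac{p + w}{2 w}$
$N K{\left(5,A \right)} = - 377 \frac{2 + 5}{2 \cdot 5} = - 377 \cdot \frac{1}{2} \cdot \frac{1}{5} \cdot 7 = \left(-377\right) \frac{7}{10} = - \frac{2639}{10}$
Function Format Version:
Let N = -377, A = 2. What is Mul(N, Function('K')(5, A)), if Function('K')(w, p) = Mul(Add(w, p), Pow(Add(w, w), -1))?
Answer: Rational(-2639, 10) ≈ -263.90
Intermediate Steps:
Function('K')(w, p) = Mul(Rational(1, 2), Pow(w, -1), Add(p, w)) (Function('K')(w, p) = Mul(Add(p, w), Pow(Mul(2, w), -1)) = Mul(Add(p, w), Mul(Rational(1, 2), Pow(w, -1))) = Mul(Rational(1, 2), Pow(w, -1), Add(p, w)))
Mul(N, Function('K')(5, A)) = Mul(-377, Mul(Rational(1, 2), Pow(5, -1), Add(2, 5))) = Mul(-377, Mul(Rational(1, 2), Rational(1, 5), 7)) = Mul(-377, Rational(7, 10)) = Rational(-2639, 10)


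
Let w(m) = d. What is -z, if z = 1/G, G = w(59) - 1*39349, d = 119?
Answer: 1/39230 ≈ 2.5491e-5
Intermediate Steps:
w(m) = 119
G = -39230 (G = 119 - 1*39349 = 119 - 39349 = -39230)
z = -1/39230 (z = 1/(-39230) = -1/39230 ≈ -2.5491e-5)
-z = -1*(-1/39230) = 1/39230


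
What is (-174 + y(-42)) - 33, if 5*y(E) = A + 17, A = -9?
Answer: -1027/5 ≈ -205.40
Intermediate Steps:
y(E) = 8/5 (y(E) = (-9 + 17)/5 = (⅕)*8 = 8/5)
(-174 + y(-42)) - 33 = (-174 + 8/5) - 33 = -862/5 - 33 = -1027/5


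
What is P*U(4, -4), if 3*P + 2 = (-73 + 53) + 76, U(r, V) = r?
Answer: 72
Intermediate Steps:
P = 18 (P = -⅔ + ((-73 + 53) + 76)/3 = -⅔ + (-20 + 76)/3 = -⅔ + (⅓)*56 = -⅔ + 56/3 = 18)
P*U(4, -4) = 18*4 = 72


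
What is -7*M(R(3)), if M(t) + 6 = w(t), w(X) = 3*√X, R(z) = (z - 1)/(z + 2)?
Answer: 42 - 21*√10/5 ≈ 28.718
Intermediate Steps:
R(z) = (-1 + z)/(2 + z)
M(t) = -6 + 3*√t
-7*M(R(3)) = -7*(-6 + 3*√((-1 + 3)/(2 + 3))) = -7*(-6 + 3*√(2/5)) = -7*(-6 + 3*√((⅕)*2)) = -7*(-6 + 3*√(⅖)) = -7*(-6 + 3*(√10/5)) = -7*(-6 + 3*√10/5) = 42 - 21*√10/5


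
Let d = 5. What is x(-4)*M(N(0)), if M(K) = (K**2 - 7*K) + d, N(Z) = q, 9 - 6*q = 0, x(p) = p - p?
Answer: 0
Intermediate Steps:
x(p) = 0
q = 3/2 (q = 3/2 - 1/6*0 = 3/2 + 0 = 3/2 ≈ 1.5000)
N(Z) = 3/2
M(K) = 5 + K**2 - 7*K (M(K) = (K**2 - 7*K) + 5 = 5 + K**2 - 7*K)
x(-4)*M(N(0)) = 0*(5 + (3/2)**2 - 7*3/2) = 0*(5 + 9/4 - 21/2) = 0*(-13/4) = 0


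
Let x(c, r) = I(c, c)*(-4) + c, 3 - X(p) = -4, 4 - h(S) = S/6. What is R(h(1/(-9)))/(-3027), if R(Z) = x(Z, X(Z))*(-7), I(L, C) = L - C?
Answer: 1519/163458 ≈ 0.0092929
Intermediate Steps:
h(S) = 4 - S/6
X(p) = 7 (X(p) = 3 - 1*(-4) = 3 + 4 = 7)
x(c, r) = c (x(c, r) = (c - c)*(-4) + c = 0*(-4) + c = 0 + c = c)
R(Z) = -7*Z (R(Z) = Z*(-7) = -7*Z)
R(h(1/(-9)))/(-3027) = -7*(4 - 1/6/(-9))/(-3027) = -7*(4 - 1/6*(-1/9))*(-1/3027) = -7*(4 + 1/54)*(-1/3027) = -7*217/54*(-1/3027) = -1519/54*(-1/3027) = 1519/163458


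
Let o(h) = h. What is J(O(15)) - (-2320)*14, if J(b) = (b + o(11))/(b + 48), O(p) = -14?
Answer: 1104317/34 ≈ 32480.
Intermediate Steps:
J(b) = (11 + b)/(48 + b) (J(b) = (b + 11)/(b + 48) = (11 + b)/(48 + b))
J(O(15)) - (-2320)*14 = (11 - 14)/(48 - 14) - (-2320)*14 = -3/34 - 1*(-32480) = (1/34)*(-3) + 32480 = -3/34 + 32480 = 1104317/34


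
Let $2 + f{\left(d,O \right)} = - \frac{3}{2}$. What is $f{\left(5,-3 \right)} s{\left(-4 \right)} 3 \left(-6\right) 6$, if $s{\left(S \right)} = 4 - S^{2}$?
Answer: $-4536$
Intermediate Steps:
$f{\left(d,O \right)} = - \frac{7}{2}$ ($f{\left(d,O \right)} = -2 - \frac{3}{2} = - \frac{7}{2}$)
$f{\left(5,-3 \right)} s{\left(-4 \right)} 3 \left(-6\right) 6 = - \frac{7 \left(4 - \left(-4\right)^{2}\right)}{2} \cdot 3 \left(-6\right) 6 = - \frac{7 \left(4 - 16\right)}{2} \cdot 3 \left(-6\right) 6 = \left(- \frac{7}{2}\right) \left(-12\right) 3 \left(-6\right) 6 = 42 \cdot 3 \left(-6\right) 6 = 126 \left(-6\right) 6 = \left(-756\right) 6 = -4536$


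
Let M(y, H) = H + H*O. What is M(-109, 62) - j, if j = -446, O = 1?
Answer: 570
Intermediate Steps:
M(y, H) = 2*H (M(y, H) = H + H*1 = H + H = 2*H)
M(-109, 62) - j = 2*62 - 1*(-446) = 124 + 446 = 570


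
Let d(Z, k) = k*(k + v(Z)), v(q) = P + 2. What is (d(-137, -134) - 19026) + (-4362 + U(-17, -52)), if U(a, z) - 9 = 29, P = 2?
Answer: -5930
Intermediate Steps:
v(q) = 4 (v(q) = 2 + 2 = 4)
U(a, z) = 38 (U(a, z) = 9 + 29 = 38)
d(Z, k) = k*(4 + k) (d(Z, k) = k*(k + 4) = k*(4 + k))
(d(-137, -134) - 19026) + (-4362 + U(-17, -52)) = (-134*(4 - 134) - 19026) + (-4362 + 38) = (-134*(-130) - 19026) - 4324 = (17420 - 19026) - 4324 = -1606 - 4324 = -5930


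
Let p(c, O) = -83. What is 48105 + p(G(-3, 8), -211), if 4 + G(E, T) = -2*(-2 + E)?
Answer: 48022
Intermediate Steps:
G(E, T) = -2*E (G(E, T) = -4 - 2*(-2 + E) = -4 + (4 - 2*E) = -2*E)
48105 + p(G(-3, 8), -211) = 48105 - 83 = 48022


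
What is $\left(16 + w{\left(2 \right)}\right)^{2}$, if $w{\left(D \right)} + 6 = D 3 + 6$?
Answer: $484$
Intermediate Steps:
$w{\left(D \right)} = 3 D$ ($w{\left(D \right)} = -6 + \left(D 3 + 6\right) = -6 + \left(3 D + 6\right) = -6 + \left(6 + 3 D\right) = 3 D$)
$\left(16 + w{\left(2 \right)}\right)^{2} = \left(16 + 3 \cdot 2\right)^{2} = \left(16 + 6\right)^{2} = 22^{2} = 484$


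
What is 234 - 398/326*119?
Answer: 14461/163 ≈ 88.718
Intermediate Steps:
234 - 398/326*119 = 234 - 398*1/326*119 = 234 - 199/163*119 = 234 - 23681/163 = 14461/163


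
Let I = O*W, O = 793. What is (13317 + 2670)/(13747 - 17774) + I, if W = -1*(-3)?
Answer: 9564246/4027 ≈ 2375.0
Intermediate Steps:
W = 3
I = 2379 (I = 793*3 = 2379)
(13317 + 2670)/(13747 - 17774) + I = (13317 + 2670)/(13747 - 17774) + 2379 = 15987/(-4027) + 2379 = 15987*(-1/4027) + 2379 = -15987/4027 + 2379 = 9564246/4027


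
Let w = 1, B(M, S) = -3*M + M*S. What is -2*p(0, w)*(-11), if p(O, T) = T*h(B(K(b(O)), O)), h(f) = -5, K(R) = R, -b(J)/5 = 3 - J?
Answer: -110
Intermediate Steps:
b(J) = -15 + 5*J (b(J) = -5*(3 - J) = -15 + 5*J)
p(O, T) = -5*T (p(O, T) = T*(-5) = -5*T)
-2*p(0, w)*(-11) = -(-10)*(-11) = -2*(-5)*(-11) = 10*(-11) = -110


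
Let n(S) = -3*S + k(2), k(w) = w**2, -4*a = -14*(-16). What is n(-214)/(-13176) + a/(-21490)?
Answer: -469453/10112580 ≈ -0.046423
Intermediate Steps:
a = -56 (a = -(-7)*(-16)/2 = -1/4*224 = -56)
n(S) = 4 - 3*S (n(S) = -3*S + 2**2 = -3*S + 4 = 4 - 3*S)
n(-214)/(-13176) + a/(-21490) = (4 - 3*(-214))/(-13176) - 56/(-21490) = (4 + 642)*(-1/13176) - 56*(-1/21490) = 646*(-1/13176) + 4/1535 = -323/6588 + 4/1535 = -469453/10112580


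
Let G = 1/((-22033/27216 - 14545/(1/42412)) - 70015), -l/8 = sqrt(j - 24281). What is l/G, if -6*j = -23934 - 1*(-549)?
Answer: 16790980758913*I*sqrt(81534)/6804 ≈ 7.0466e+11*I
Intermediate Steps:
j = 7795/2 (j = -(-23934 - 1*(-549))/6 = -(-23934 + 549)/6 = -1/6*(-23385) = 7795/2 ≈ 3897.5)
l = -4*I*sqrt(81534) (l = -8*sqrt(7795/2 - 24281) = -4*I*sqrt(81534) ≈ -1142.2*I)
G = -27216/16790980758913 (G = 1/((-22033*1/27216 - 14545/1/42412) - 70015) = 1/((-22033/27216 - 14545*42412) - 70015) = 1/((-22033/27216 - 616882540) - 70015) = 1/(-16789075230673/27216 - 70015) = 1/(-16790980758913/27216) = -27216/16790980758913 ≈ -1.6209e-9)
l/G = (-4*I*sqrt(81534))/(-27216/16790980758913) = -4*I*sqrt(81534)*(-16790980758913/27216) = 16790980758913*I*sqrt(81534)/6804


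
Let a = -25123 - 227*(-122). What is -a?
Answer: -2571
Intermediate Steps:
a = 2571 (a = -25123 - 1*(-27694) = -25123 + 27694 = 2571)
-a = -1*2571 = -2571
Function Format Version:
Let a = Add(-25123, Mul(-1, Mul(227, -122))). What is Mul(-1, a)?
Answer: -2571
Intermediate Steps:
a = 2571 (a = Add(-25123, Mul(-1, -27694)) = Add(-25123, 27694) = 2571)
Mul(-1, a) = Mul(-1, 2571) = -2571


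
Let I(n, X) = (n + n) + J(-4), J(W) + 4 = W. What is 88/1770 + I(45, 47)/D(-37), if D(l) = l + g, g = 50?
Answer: 73142/11505 ≈ 6.3574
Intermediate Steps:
J(W) = -4 + W
I(n, X) = -8 + 2*n (I(n, X) = (n + n) + (-4 - 4) = 2*n - 8 = -8 + 2*n)
D(l) = 50 + l (D(l) = l + 50 = 50 + l)
88/1770 + I(45, 47)/D(-37) = 88/1770 + (-8 + 2*45)/(50 - 37) = 88*(1/1770) + (-8 + 90)/13 = 44/885 + 82*(1/13) = 44/885 + 82/13 = 73142/11505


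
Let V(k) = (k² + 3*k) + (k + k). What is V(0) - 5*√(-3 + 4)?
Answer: -5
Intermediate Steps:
V(k) = k² + 5*k (V(k) = (k² + 3*k) + 2*k = k² + 5*k)
V(0) - 5*√(-3 + 4) = 0*(5 + 0) - 5*√(-3 + 4) = 0*5 - 5*√1 = 0 - 5*1 = 0 - 5 = -5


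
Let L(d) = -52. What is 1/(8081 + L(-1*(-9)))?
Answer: 1/8029 ≈ 0.00012455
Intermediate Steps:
1/(8081 + L(-1*(-9))) = 1/(8081 - 52) = 1/8029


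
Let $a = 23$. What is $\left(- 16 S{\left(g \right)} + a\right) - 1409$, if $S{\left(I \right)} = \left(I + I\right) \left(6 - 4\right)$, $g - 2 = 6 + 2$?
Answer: $-2026$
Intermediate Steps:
$g = 10$ ($g = 2 + \left(6 + 2\right) = 2 + 8 = 10$)
$S{\left(I \right)} = 4 I$ ($S{\left(I \right)} = 2 I 2 = 4 I$)
$\left(- 16 S{\left(g \right)} + a\right) - 1409 = \left(- 16 \cdot 4 \cdot 10 + 23\right) - 1409 = \left(\left(-16\right) 40 + 23\right) - 1409 = \left(-640 + 23\right) - 1409 = -617 - 1409 = -2026$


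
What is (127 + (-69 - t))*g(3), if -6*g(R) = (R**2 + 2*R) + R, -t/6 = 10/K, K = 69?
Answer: -4062/23 ≈ -176.61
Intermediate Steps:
t = -20/23 (t = -60/69 = -6*10/69 = -20/23 ≈ -0.86957)
g(R) = -R/2 - R**2/6 (g(R) = -((R**2 + 2*R) + R)/6 = -(R**2 + 3*R)/6 = -R/2 - R**2/6)
(127 + (-69 - t))*g(3) = (127 + (-69 - 1*(-20/23)))*(-1/6*3*(3 + 3)) = (127 + (-69 + 20/23))*(-1/6*3*6) = (127 - 1567/23)*(-3) = (1354/23)*(-3) = -4062/23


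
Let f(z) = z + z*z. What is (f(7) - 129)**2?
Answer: 5329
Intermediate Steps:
f(z) = z + z**2
(f(7) - 129)**2 = (7*(1 + 7) - 129)**2 = (7*8 - 129)**2 = (56 - 129)**2 = (-73)**2 = 5329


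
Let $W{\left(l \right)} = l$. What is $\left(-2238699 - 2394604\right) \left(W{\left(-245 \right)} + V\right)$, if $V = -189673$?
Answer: $879947639154$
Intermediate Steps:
$\left(-2238699 - 2394604\right) \left(W{\left(-245 \right)} + V\right) = \left(-2238699 - 2394604\right) \left(-245 - 189673\right) = \left(-4633303\right) \left(-189918\right) = 879947639154$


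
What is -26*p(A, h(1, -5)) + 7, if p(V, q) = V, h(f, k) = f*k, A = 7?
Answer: -175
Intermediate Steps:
-26*p(A, h(1, -5)) + 7 = -26*7 + 7 = -182 + 7 = -175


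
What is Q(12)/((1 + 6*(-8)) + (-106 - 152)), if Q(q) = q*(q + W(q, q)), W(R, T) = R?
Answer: -288/305 ≈ -0.94426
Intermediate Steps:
Q(q) = 2*q² (Q(q) = q*(q + q) = q*(2*q) = 2*q²)
Q(12)/((1 + 6*(-8)) + (-106 - 152)) = (2*12²)/((1 + 6*(-8)) + (-106 - 152)) = (2*144)/((1 - 48) - 258) = 288/(-47 - 258) = 288/(-305) = -1/305*288 = -288/305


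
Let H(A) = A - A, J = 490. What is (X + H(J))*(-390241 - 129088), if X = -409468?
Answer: 212648606972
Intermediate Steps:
H(A) = 0
(X + H(J))*(-390241 - 129088) = (-409468 + 0)*(-390241 - 129088) = -409468*(-519329) = 212648606972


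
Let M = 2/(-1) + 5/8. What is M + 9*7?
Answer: 493/8 ≈ 61.625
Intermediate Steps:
M = -11/8 (M = 2*(-1) + 5*(1/8) = -2 + 5/8 = -11/8 ≈ -1.3750)
M + 9*7 = -11/8 + 9*7 = -11/8 + 63 = 493/8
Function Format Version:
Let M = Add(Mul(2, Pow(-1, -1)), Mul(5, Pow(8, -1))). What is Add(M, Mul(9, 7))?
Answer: Rational(493, 8) ≈ 61.625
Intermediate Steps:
M = Rational(-11, 8) (M = Add(Mul(2, -1), Mul(5, Rational(1, 8))) = Add(-2, Rational(5, 8)) = Rational(-11, 8) ≈ -1.3750)
Add(M, Mul(9, 7)) = Add(Rational(-11, 8), Mul(9, 7)) = Add(Rational(-11, 8), 63) = Rational(493, 8)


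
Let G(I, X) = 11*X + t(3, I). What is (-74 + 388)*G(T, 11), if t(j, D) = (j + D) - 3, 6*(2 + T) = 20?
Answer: 115238/3 ≈ 38413.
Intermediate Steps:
T = 4/3 (T = -2 + (⅙)*20 = -2 + 10/3 = 4/3 ≈ 1.3333)
t(j, D) = -3 + D + j (t(j, D) = (D + j) - 3 = -3 + D + j)
G(I, X) = I + 11*X (G(I, X) = 11*X + (-3 + I + 3) = 11*X + I = I + 11*X)
(-74 + 388)*G(T, 11) = (-74 + 388)*(4/3 + 11*11) = 314*(4/3 + 121) = 314*(367/3) = 115238/3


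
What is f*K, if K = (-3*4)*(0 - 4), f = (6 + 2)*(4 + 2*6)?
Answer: 6144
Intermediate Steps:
f = 128 (f = 8*(4 + 12) = 8*16 = 128)
K = 48 (K = -12*(-4) = 48)
f*K = 128*48 = 6144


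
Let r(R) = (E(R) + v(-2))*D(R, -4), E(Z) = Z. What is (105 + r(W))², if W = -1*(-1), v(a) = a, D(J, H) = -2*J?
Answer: 11449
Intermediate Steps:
W = 1
r(R) = -2*R*(-2 + R) (r(R) = (R - 2)*(-2*R) = (-2 + R)*(-2*R) = -2*R*(-2 + R))
(105 + r(W))² = (105 + 2*1*(2 - 1*1))² = (105 + 2*1*(2 - 1))² = (105 + 2*1*1)² = (105 + 2)² = 107² = 11449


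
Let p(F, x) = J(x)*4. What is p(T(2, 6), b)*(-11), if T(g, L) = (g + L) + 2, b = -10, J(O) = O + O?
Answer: 880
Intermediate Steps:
J(O) = 2*O
T(g, L) = 2 + L + g (T(g, L) = (L + g) + 2 = 2 + L + g)
p(F, x) = 8*x (p(F, x) = (2*x)*4 = 8*x)
p(T(2, 6), b)*(-11) = (8*(-10))*(-11) = -80*(-11) = 880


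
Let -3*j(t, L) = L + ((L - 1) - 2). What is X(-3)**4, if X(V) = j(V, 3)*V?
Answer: 81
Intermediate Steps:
j(t, L) = 1 - 2*L/3 (j(t, L) = -(L + ((L - 1) - 2))/3 = -(L + ((-1 + L) - 2))/3 = -(L + (-3 + L))/3 = -(-3 + 2*L)/3 = 1 - 2*L/3)
X(V) = -V (X(V) = (1 - 2/3*3)*V = (1 - 2)*V = -V)
X(-3)**4 = (-1*(-3))**4 = 3**4 = 81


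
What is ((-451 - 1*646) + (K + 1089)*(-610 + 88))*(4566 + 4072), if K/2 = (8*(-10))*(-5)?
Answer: -8527044890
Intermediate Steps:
K = 800 (K = 2*((8*(-10))*(-5)) = 2*(-80*(-5)) = 2*400 = 800)
((-451 - 1*646) + (K + 1089)*(-610 + 88))*(4566 + 4072) = ((-451 - 1*646) + (800 + 1089)*(-610 + 88))*(4566 + 4072) = ((-451 - 646) + 1889*(-522))*8638 = (-1097 - 986058)*8638 = -987155*8638 = -8527044890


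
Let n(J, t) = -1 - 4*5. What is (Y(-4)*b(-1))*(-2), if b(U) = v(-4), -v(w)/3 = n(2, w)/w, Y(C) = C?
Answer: -126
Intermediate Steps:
n(J, t) = -21 (n(J, t) = -1 - 20 = -21)
v(w) = 63/w (v(w) = -(-63)/w = 63/w)
b(U) = -63/4 (b(U) = 63/(-4) = 63*(-1/4) = -63/4)
(Y(-4)*b(-1))*(-2) = -4*(-63/4)*(-2) = 63*(-2) = -126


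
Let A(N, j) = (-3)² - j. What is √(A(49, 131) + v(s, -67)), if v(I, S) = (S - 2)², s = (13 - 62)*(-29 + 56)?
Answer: √4639 ≈ 68.110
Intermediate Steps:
s = -1323 (s = -49*27 = -1323)
v(I, S) = (-2 + S)²
A(N, j) = 9 - j
√(A(49, 131) + v(s, -67)) = √((9 - 1*131) + (-2 - 67)²) = √((9 - 131) + (-69)²) = √(-122 + 4761) = √4639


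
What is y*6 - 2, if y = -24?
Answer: -146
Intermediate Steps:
y*6 - 2 = -24*6 - 2 = -144 - 2 = -146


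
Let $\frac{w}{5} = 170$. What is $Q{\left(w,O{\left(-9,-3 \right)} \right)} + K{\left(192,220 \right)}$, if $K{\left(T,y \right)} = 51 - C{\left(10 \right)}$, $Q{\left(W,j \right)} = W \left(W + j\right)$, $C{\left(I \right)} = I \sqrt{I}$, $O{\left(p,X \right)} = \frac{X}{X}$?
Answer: $723401 - 10 \sqrt{10} \approx 7.2337 \cdot 10^{5}$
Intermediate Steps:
$O{\left(p,X \right)} = 1$
$w = 850$ ($w = 5 \cdot 170 = 850$)
$C{\left(I \right)} = I^{\frac{3}{2}}$
$K{\left(T,y \right)} = 51 - 10 \sqrt{10}$ ($K{\left(T,y \right)} = 51 - 10^{\frac{3}{2}} = 51 - 10 \sqrt{10}$)
$Q{\left(w,O{\left(-9,-3 \right)} \right)} + K{\left(192,220 \right)} = 850 \left(850 + 1\right) + \left(51 - 10 \sqrt{10}\right) = 850 \cdot 851 + \left(51 - 10 \sqrt{10}\right) = 723350 + \left(51 - 10 \sqrt{10}\right) = 723401 - 10 \sqrt{10}$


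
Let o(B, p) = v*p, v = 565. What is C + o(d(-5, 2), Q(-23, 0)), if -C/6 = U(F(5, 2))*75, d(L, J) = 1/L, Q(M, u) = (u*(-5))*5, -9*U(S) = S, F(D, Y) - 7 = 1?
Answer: 400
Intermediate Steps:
F(D, Y) = 8 (F(D, Y) = 7 + 1 = 8)
U(S) = -S/9
Q(M, u) = -25*u (Q(M, u) = -5*u*5 = -25*u)
C = 400 (C = -6*(-⅑*8)*75 = -(-16)*75/3 = -6*(-200/3) = 400)
o(B, p) = 565*p
C + o(d(-5, 2), Q(-23, 0)) = 400 + 565*(-25*0) = 400 + 565*0 = 400 + 0 = 400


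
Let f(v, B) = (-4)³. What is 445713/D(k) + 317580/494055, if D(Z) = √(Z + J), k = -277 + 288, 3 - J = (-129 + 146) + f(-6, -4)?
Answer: 21172/32937 + 445713*√61/61 ≈ 57068.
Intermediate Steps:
f(v, B) = -64
J = 50 (J = 3 - ((-129 + 146) - 64) = 3 - (17 - 64) = 3 - 1*(-47) = 3 + 47 = 50)
k = 11
D(Z) = √(50 + Z) (D(Z) = √(Z + 50) = √(50 + Z))
445713/D(k) + 317580/494055 = 445713/(√(50 + 11)) + 317580/494055 = 445713/(√61) + 317580*(1/494055) = 445713*(√61/61) + 21172/32937 = 445713*√61/61 + 21172/32937 = 21172/32937 + 445713*√61/61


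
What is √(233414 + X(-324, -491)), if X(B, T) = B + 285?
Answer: 5*√9335 ≈ 483.09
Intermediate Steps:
X(B, T) = 285 + B
√(233414 + X(-324, -491)) = √(233414 + (285 - 324)) = √(233414 - 39) = √233375 = 5*√9335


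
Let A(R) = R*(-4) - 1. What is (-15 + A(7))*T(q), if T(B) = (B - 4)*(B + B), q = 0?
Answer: 0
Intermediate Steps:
T(B) = 2*B*(-4 + B) (T(B) = (-4 + B)*(2*B) = 2*B*(-4 + B))
A(R) = -1 - 4*R (A(R) = -4*R - 1 = -1 - 4*R)
(-15 + A(7))*T(q) = (-15 + (-1 - 4*7))*(2*0*(-4 + 0)) = (-15 + (-1 - 28))*(2*0*(-4)) = (-15 - 29)*0 = -44*0 = 0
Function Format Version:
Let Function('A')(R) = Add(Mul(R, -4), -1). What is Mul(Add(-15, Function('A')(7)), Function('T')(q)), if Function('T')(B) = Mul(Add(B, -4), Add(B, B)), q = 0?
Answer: 0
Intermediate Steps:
Function('T')(B) = Mul(2, B, Add(-4, B)) (Function('T')(B) = Mul(Add(-4, B), Mul(2, B)) = Mul(2, B, Add(-4, B)))
Function('A')(R) = Add(-1, Mul(-4, R)) (Function('A')(R) = Add(Mul(-4, R), -1) = Add(-1, Mul(-4, R)))
Mul(Add(-15, Function('A')(7)), Function('T')(q)) = Mul(Add(-15, Add(-1, Mul(-4, 7))), Mul(2, 0, Add(-4, 0))) = Mul(Add(-15, Add(-1, -28)), Mul(2, 0, -4)) = Mul(Add(-15, -29), 0) = Mul(-44, 0) = 0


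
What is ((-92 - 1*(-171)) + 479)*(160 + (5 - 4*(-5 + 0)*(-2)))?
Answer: 69750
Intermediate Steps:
((-92 - 1*(-171)) + 479)*(160 + (5 - 4*(-5 + 0)*(-2))) = ((-92 + 171) + 479)*(160 + (5 - (-20)*(-2))) = (79 + 479)*(160 + (5 - 4*10)) = 558*(160 + (5 - 40)) = 558*(160 - 35) = 558*125 = 69750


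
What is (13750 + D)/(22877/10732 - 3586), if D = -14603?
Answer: 9154396/38462075 ≈ 0.23801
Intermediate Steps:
(13750 + D)/(22877/10732 - 3586) = (13750 - 14603)/(22877/10732 - 3586) = -853/(22877*(1/10732) - 3586) = -853/(22877/10732 - 3586) = -853/(-38462075/10732) = -853*(-10732/38462075) = 9154396/38462075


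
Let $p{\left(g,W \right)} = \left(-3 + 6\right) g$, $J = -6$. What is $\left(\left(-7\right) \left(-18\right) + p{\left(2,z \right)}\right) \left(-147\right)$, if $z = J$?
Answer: $-19404$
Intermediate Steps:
$z = -6$
$p{\left(g,W \right)} = 3 g$
$\left(\left(-7\right) \left(-18\right) + p{\left(2,z \right)}\right) \left(-147\right) = \left(\left(-7\right) \left(-18\right) + 3 \cdot 2\right) \left(-147\right) = \left(126 + 6\right) \left(-147\right) = 132 \left(-147\right) = -19404$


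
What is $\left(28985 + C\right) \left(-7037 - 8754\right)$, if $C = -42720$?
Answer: $216889385$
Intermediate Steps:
$\left(28985 + C\right) \left(-7037 - 8754\right) = \left(28985 - 42720\right) \left(-7037 - 8754\right) = \left(-13735\right) \left(-15791\right) = 216889385$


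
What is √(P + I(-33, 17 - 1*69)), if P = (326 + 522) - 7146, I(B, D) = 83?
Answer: I*√6215 ≈ 78.835*I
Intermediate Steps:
P = -6298 (P = 848 - 7146 = -6298)
√(P + I(-33, 17 - 1*69)) = √(-6298 + 83) = √(-6215) = I*√6215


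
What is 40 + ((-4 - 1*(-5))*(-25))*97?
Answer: -2385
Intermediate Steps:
40 + ((-4 - 1*(-5))*(-25))*97 = 40 + ((-4 + 5)*(-25))*97 = 40 + (1*(-25))*97 = 40 - 25*97 = 40 - 2425 = -2385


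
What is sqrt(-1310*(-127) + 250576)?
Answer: sqrt(416946) ≈ 645.71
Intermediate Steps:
sqrt(-1310*(-127) + 250576) = sqrt(166370 + 250576) = sqrt(416946)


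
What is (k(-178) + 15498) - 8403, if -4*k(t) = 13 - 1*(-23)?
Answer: 7086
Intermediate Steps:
k(t) = -9 (k(t) = -(13 - 1*(-23))/4 = -(13 + 23)/4 = -¼*36 = -9)
(k(-178) + 15498) - 8403 = (-9 + 15498) - 8403 = 15489 - 8403 = 7086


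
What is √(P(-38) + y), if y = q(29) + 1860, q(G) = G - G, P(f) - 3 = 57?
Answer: 8*√30 ≈ 43.818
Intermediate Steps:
P(f) = 60 (P(f) = 3 + 57 = 60)
q(G) = 0
y = 1860 (y = 0 + 1860 = 1860)
√(P(-38) + y) = √(60 + 1860) = √1920 = 8*√30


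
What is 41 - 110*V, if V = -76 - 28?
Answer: 11481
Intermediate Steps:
V = -104
41 - 110*V = 41 - 110*(-104) = 41 + 11440 = 11481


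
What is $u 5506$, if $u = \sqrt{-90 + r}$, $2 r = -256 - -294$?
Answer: $5506 i \sqrt{71} \approx 46394.0 i$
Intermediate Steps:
$r = 19$ ($r = \frac{-256 - -294}{2} = \frac{-256 + 294}{2} = \frac{1}{2} \cdot 38 = 19$)
$u = i \sqrt{71}$ ($u = \sqrt{-90 + 19} = \sqrt{-71} = i \sqrt{71} \approx 8.4261 i$)
$u 5506 = i \sqrt{71} \cdot 5506 = 5506 i \sqrt{71}$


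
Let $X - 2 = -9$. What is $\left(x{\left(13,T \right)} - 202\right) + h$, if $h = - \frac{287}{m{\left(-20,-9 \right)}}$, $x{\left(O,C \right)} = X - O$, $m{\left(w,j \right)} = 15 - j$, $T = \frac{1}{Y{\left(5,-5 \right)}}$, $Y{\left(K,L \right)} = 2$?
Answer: $- \frac{5615}{24} \approx -233.96$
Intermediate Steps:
$X = -7$ ($X = 2 - 9 = -7$)
$T = \frac{1}{2} \approx 0.5$
$x{\left(O,C \right)} = -7 - O$
$h = - \frac{287}{24}$ ($h = - \frac{287}{15 - -9} = - \frac{287}{15 + 9} = - \frac{287}{24} \approx -11.958$)
$\left(x{\left(13,T \right)} - 202\right) + h = \left(\left(-7 - 13\right) - 202\right) - \frac{287}{24} = \left(-20 - 202\right) - \frac{287}{24} = -222 - \frac{287}{24} = - \frac{5615}{24}$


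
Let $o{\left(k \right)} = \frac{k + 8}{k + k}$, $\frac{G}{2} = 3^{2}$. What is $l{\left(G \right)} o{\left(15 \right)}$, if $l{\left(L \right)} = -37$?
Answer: $- \frac{851}{30} \approx -28.367$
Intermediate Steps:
$G = 18$ ($G = 2 \cdot 3^{2} = 2 \cdot 9 = 18$)
$o{\left(k \right)} = \frac{8 + k}{2 k}$
$l{\left(G \right)} o{\left(15 \right)} = - 37 \frac{8 + 15}{2 \cdot 15} = - 37 \cdot \frac{1}{2} \cdot \frac{1}{15} \cdot 23 = \left(-37\right) \frac{23}{30} = - \frac{851}{30}$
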